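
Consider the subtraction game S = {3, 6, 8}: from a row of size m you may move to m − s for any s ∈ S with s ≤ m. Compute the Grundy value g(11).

Build the Grundy sequence with g(k) = mex{g(k−s) : s ∈ {3, 6, 8}, s ≤ k}:
g(0) = mex{} = 0
g(1) = mex{} = 0
g(2) = mex{} = 0
g(3) = mex{0} = 1
g(4) = mex{0} = 1
g(5) = mex{0} = 1
g(6) = mex{0,1} = 2
g(7) = mex{0,1} = 2
g(8) = mex{0,1} = 2
g(9) = mex{0,1,2} = 3
g(10) = mex{0,1,2} = 3
g(11) = mex{1,2} = 0
So g(11) = 0.

0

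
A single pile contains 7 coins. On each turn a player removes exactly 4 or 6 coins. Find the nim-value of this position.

1

Compute g(0), g(1), … for moves {4, 6}:
k:     0  1  2  3  4  5  6  7
g(k):  0  0  0  0  1  1  1  1
So g(7) = 1.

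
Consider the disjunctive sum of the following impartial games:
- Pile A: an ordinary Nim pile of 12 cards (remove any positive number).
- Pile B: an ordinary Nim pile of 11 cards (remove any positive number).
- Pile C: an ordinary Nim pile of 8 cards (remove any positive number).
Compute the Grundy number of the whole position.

15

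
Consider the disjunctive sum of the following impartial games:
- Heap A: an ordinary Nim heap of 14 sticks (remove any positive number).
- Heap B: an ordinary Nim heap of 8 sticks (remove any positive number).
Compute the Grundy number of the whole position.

6

Heap A is a plain Nim heap of size 14, so its Grundy value is 14.
Heap B is a plain Nim heap of size 8, so its Grundy value is 8.
By the Sprague-Grundy theorem, the Grundy value of a sum of independent games is the XOR of the component values.
Combined value = 14 ⊕ 8 = 6.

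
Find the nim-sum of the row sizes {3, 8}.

Compute the nim-sum pairwise:
3 ^ 8 = 11

11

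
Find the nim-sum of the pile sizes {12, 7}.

11

Compute the nim-sum pairwise:
12 ^ 7 = 11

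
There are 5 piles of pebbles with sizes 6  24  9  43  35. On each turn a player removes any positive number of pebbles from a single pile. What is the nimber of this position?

Nim-sum: 6 ^ 24 ^ 9 ^ 43 ^ 35 = 31.

31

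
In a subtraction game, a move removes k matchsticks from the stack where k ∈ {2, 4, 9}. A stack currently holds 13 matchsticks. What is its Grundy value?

0

Grundy values for subtraction set {2, 4, 9}:
k:     0  1  2  3  4  5  6  7  8  9 10 11 12 13
g(k):  0  0  1  1  2  2  0  0  1  1  2  2  0  0
So g(13) = 0.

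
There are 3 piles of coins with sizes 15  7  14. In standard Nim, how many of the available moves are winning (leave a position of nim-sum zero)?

3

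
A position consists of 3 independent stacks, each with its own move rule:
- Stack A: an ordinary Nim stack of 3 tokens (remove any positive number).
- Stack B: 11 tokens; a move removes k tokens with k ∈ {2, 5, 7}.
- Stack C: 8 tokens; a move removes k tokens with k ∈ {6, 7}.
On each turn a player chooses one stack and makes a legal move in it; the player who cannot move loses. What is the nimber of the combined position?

1

Stack A is a plain Nim stack of size 3, so its Grundy value is 3.
For stack B, compute g(0), g(1), … with moves {2, 5, 7}:
g(0) = mex{} = 0
g(1) = mex{} = 0
g(2) = mex{0} = 1
g(3) = mex{0} = 1
g(4) = mex{1} = 0
g(5) = mex{0,1} = 2
g(6) = mex{0} = 1
g(7) = mex{0,1,2} = 3
g(8) = mex{0,1} = 2
g(9) = mex{0,1,3} = 2
g(10) = mex{1,2} = 0
g(11) = mex{0,1,2} = 3
So g(11) = 3.
Grundy values for stack C (subtraction set {6, 7}):
g(0) = mex{} = 0
g(1) = mex{} = 0
g(2) = mex{} = 0
g(3) = mex{} = 0
g(4) = mex{} = 0
g(5) = mex{} = 0
g(6) = mex{0} = 1
g(7) = mex{0} = 1
g(8) = mex{0} = 1
So g(8) = 1.
The value of a disjunctive sum is the nim-sum of the parts.
Combined value = 3 ⊕ 3 ⊕ 1 = 1.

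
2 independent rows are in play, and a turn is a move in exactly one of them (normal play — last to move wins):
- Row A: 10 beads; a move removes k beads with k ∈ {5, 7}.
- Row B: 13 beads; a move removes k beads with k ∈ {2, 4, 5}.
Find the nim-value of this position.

For row A, compute g(0), g(1), … with moves {5, 7}:
g(0) = mex{} = 0
g(1) = mex{} = 0
g(2) = mex{} = 0
g(3) = mex{} = 0
g(4) = mex{} = 0
g(5) = mex{0} = 1
g(6) = mex{0} = 1
g(7) = mex{0} = 1
g(8) = mex{0} = 1
g(9) = mex{0} = 1
g(10) = mex{0,1} = 2
So g(10) = 2.
Build the Grundy sequence for row B with g(k) = mex{g(k−s) : s ∈ {2, 4, 5}, s ≤ k}:
k:     0  1  2  3  4  5  6  7  8  9 10 11 12 13
g(k):  0  0  1  1  2  2  3  0  0  1  1  2  2  3
So g(13) = 3.
By the Sprague-Grundy theorem, the Grundy value of a sum of independent games is the XOR of the component values.
Combined value = 2 ⊕ 3 = 1.

1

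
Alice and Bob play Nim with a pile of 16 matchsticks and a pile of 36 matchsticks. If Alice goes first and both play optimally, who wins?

Nim-sum: 16 ^ 36 = 52.
The nim-sum is 52 ≠ 0, so this is an N-position: the player to move can win; Alice has a winning move.

Alice wins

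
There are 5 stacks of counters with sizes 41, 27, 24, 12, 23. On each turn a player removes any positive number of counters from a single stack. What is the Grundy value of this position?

Nim-sum: 41 ⊕ 27 ⊕ 24 ⊕ 12 ⊕ 23 = 49.

49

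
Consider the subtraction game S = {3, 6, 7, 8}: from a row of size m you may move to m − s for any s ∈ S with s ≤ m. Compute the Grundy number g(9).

Compute g(0), g(1), … for moves {3, 6, 7, 8}:
k:     0  1  2  3  4  5  6  7  8  9
g(k):  0  0  0  1  1  1  2  2  2  3
So g(9) = 3.

3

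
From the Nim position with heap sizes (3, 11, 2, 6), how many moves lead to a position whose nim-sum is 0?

1

Write each in binary and XOR column by column:
  0011  (3)
  1011  (11)
  0010  (2)
  0110  (6)
  ----
  1100  (12)
The overall nim-sum is X = 12. A heap of size p has a winning move iff p XOR X < p (reduce it to p XOR X).
  3: 3 XOR 12 = 15 ≥ 3 — no move.
  11: 11 XOR 12 = 7 < 11 — winning move (to 7).
  2: 2 XOR 12 = 14 ≥ 2 — no move.
  6: 6 XOR 12 = 10 ≥ 6 — no move.
That gives 1 winning move.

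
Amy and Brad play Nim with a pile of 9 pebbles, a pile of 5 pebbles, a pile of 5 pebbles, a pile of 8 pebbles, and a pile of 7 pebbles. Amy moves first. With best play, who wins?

Amy wins

Nim-sum: 9 ⊕ 5 ⊕ 5 ⊕ 8 ⊕ 7 = 6.
The nim-sum is 6 ≠ 0, so this is an N-position: the player to move can win; Amy has a winning move.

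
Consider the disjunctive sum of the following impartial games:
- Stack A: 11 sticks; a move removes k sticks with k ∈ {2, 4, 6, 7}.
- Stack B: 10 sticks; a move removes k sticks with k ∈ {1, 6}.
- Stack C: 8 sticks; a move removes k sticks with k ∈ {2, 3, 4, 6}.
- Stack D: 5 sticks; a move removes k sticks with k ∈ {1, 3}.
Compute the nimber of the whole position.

1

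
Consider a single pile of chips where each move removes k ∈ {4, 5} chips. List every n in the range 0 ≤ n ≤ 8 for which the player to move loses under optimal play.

Grundy values for subtraction set {4, 5}:
k:     0  1  2  3  4  5  6  7  8
g(k):  0  0  0  0  1  1  1  1  2
The P-positions (g = 0) in 0..8 are 0, 1, 2, 3.

0, 1, 2, 3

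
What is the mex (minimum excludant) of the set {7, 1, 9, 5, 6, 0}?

2

The values 0, 1 are all present; 2 is the first non-negative integer missing from the set.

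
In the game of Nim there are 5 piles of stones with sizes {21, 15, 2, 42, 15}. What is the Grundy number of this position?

Nim-sum: 21 XOR 15 XOR 2 XOR 42 XOR 15 = 61.

61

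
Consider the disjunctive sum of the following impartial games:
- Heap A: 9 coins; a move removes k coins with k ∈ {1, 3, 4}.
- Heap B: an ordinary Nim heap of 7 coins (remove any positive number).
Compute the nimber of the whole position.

7

For heap A, compute g(0), g(1), … with moves {1, 3, 4}:
g(0) = mex{} = 0
g(1) = mex{0} = 1
g(2) = mex{1} = 0
g(3) = mex{0} = 1
g(4) = mex{0,1} = 2
g(5) = mex{0,1,2} = 3
g(6) = mex{0,1,3} = 2
g(7) = mex{1,2} = 0
g(8) = mex{0,2,3} = 1
g(9) = mex{1,2,3} = 0
So g(9) = 0.
Heap B is a plain Nim heap of size 7, so its Grundy value is 7.
The value of a disjunctive sum is the nim-sum of the parts.
Combined value = 0 XOR 7 = 7.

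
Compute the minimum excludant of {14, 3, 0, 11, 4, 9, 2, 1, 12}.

The values 0, 1, 2, 3, 4 are all present; 5 is the first non-negative integer missing from the set.

5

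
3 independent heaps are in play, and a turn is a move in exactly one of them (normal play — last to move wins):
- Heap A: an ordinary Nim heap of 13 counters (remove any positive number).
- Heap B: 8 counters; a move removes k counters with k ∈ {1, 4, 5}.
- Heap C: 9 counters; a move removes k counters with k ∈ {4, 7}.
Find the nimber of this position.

15

Heap A is a plain Nim heap of size 13, so its Grundy value is 13.
Grundy values for heap B (subtraction set {1, 4, 5}):
k:     0  1  2  3  4  5  6  7  8
g(k):  0  1  0  1  2  3  2  3  0
So g(8) = 0.
Build the Grundy sequence for heap C with g(k) = mex{g(k−s) : s ∈ {4, 7}, s ≤ k}:
g(0) = mex{} = 0
g(1) = mex{} = 0
g(2) = mex{} = 0
g(3) = mex{} = 0
g(4) = mex{0} = 1
g(5) = mex{0} = 1
g(6) = mex{0} = 1
g(7) = mex{0} = 1
g(8) = mex{0,1} = 2
g(9) = mex{0,1} = 2
So g(9) = 2.
By the Sprague-Grundy theorem, the Grundy value of a sum of independent games is the XOR of the component values.
Combined value = 13 ⊕ 0 ⊕ 2 = 15.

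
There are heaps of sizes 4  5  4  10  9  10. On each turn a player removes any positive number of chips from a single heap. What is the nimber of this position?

12

In binary:
  0100  (4)
  0101  (5)
  0100  (4)
  1010  (10)
  1001  (9)
  1010  (10)
  ----
  1100  (12)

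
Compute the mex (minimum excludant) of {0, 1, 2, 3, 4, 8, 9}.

5

The values 0, 1, 2, 3, 4 are all present; 5 is the first non-negative integer missing from the set.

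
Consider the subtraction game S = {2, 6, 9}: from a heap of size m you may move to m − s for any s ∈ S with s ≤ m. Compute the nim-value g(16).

Compute g(0), g(1), … for moves {2, 6, 9}:
k:     0  1  2  3  4  5  6  7  8  9 10 11 12 13 14 15 16
g(k):  0  0  1  1  0  0  1  1  0  2  1  3  0  2  1  0  0
So g(16) = 0.

0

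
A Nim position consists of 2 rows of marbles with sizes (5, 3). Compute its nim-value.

6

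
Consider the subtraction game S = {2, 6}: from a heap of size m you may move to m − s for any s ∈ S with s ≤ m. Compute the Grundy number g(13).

Grundy values for subtraction set {2, 6}:
g(0) = mex{} = 0
g(1) = mex{} = 0
g(2) = mex{0} = 1
g(3) = mex{0} = 1
g(4) = mex{1} = 0
g(5) = mex{1} = 0
g(6) = mex{0} = 1
g(7) = mex{0} = 1
g(8) = mex{1} = 0
g(9) = mex{1} = 0
g(10) = mex{0} = 1
g(11) = mex{0} = 1
g(12) = mex{1} = 0
g(13) = mex{1} = 0
So g(13) = 0.

0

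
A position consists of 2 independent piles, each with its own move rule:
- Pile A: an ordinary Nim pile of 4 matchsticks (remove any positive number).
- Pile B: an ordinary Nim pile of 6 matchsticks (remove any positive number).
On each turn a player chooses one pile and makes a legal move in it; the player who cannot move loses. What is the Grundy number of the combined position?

2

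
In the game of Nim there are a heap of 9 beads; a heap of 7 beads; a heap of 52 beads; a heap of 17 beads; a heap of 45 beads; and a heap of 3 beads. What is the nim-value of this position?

5

Nim-sum: 9 ^ 7 ^ 52 ^ 17 ^ 45 ^ 3 = 5.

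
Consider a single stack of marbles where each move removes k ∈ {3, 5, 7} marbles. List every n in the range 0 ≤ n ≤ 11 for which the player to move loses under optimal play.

Compute g(0), g(1), … for moves {3, 5, 7}:
g(0) = mex{} = 0
g(1) = mex{} = 0
g(2) = mex{} = 0
g(3) = mex{0} = 1
g(4) = mex{0} = 1
g(5) = mex{0} = 1
g(6) = mex{0,1} = 2
g(7) = mex{0,1} = 2
g(8) = mex{0,1} = 2
g(9) = mex{0,1,2} = 3
g(10) = mex{1,2} = 0
g(11) = mex{1,2} = 0
The P-positions (g = 0) in 0..11 are 0, 1, 2, 10, 11.

0, 1, 2, 10, 11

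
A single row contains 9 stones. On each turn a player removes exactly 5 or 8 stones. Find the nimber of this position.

1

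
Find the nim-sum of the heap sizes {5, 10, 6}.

Compute the nim-sum pairwise:
5 ^ 10 = 15
15 ^ 6 = 9

9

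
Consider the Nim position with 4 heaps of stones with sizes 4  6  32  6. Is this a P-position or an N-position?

Compute the nim-sum pairwise:
4 XOR 6 = 2
2 XOR 32 = 34
34 XOR 6 = 36
The nim-sum is 36 ≠ 0, so this is an N-position: the player to move can win.

N-position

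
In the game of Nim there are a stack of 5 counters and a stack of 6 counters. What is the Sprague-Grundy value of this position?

Compute the nim-sum pairwise:
5 XOR 6 = 3

3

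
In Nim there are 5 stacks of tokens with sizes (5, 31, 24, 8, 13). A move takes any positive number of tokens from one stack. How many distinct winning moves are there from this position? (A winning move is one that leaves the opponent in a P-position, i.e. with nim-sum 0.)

3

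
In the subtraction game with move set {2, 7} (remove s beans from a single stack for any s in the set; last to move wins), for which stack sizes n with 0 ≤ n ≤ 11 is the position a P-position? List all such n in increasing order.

0, 1, 4, 5, 9, 10

Compute g(0), g(1), … for moves {2, 7}:
g(0) = mex{} = 0
g(1) = mex{} = 0
g(2) = mex{0} = 1
g(3) = mex{0} = 1
g(4) = mex{1} = 0
g(5) = mex{1} = 0
g(6) = mex{0} = 1
g(7) = mex{0} = 1
g(8) = mex{0,1} = 2
g(9) = mex{1} = 0
g(10) = mex{1,2} = 0
g(11) = mex{0} = 1
The P-positions (g = 0) in 0..11 are 0, 1, 4, 5, 9, 10.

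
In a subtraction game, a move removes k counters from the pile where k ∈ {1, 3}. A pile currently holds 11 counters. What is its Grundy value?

1

Build the Grundy sequence with g(k) = mex{g(k−s) : s ∈ {1, 3}, s ≤ k}:
g(0) = mex{} = 0
g(1) = mex{0} = 1
g(2) = mex{1} = 0
g(3) = mex{0} = 1
g(4) = mex{1} = 0
g(5) = mex{0} = 1
g(6) = mex{1} = 0
g(7) = mex{0} = 1
g(8) = mex{1} = 0
g(9) = mex{0} = 1
g(10) = mex{1} = 0
g(11) = mex{0} = 1
So g(11) = 1.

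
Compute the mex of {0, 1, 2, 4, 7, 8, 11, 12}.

3

The values 0, 1, 2 are all present; 3 is the first non-negative integer missing from the set.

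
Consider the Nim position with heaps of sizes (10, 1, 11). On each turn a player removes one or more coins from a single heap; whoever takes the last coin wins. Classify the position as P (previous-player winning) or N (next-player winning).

P-position

Nim-sum: 10 XOR 1 XOR 11 = 0.
The nim-sum is 0, so this is a P-position: the player to move is in a losing position under optimal play.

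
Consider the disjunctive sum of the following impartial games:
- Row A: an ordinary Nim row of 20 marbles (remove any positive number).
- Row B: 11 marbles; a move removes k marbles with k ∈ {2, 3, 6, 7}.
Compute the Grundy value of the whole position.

21

Row A is a plain Nim row of size 20, so its Grundy value is 20.
Build the Grundy sequence for row B with g(k) = mex{g(k−s) : s ∈ {2, 3, 6, 7}, s ≤ k}:
g(0) = mex{} = 0
g(1) = mex{} = 0
g(2) = mex{0} = 1
g(3) = mex{0} = 1
g(4) = mex{0,1} = 2
g(5) = mex{1} = 0
g(6) = mex{0,1,2} = 3
g(7) = mex{0,2} = 1
g(8) = mex{0,1,3} = 2
g(9) = mex{1,3} = 0
g(10) = mex{1,2} = 0
g(11) = mex{0,2} = 1
So g(11) = 1.
By the Sprague-Grundy theorem, the Grundy value of a sum of independent games is the XOR of the component values.
Combined value = 20 XOR 1 = 21.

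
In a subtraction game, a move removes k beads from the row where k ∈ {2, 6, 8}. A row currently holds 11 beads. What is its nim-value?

3

Grundy values for subtraction set {2, 6, 8}:
g(0) = mex{} = 0
g(1) = mex{} = 0
g(2) = mex{0} = 1
g(3) = mex{0} = 1
g(4) = mex{1} = 0
g(5) = mex{1} = 0
g(6) = mex{0} = 1
g(7) = mex{0} = 1
g(8) = mex{0,1} = 2
g(9) = mex{0,1} = 2
g(10) = mex{0,1,2} = 3
g(11) = mex{0,1,2} = 3
So g(11) = 3.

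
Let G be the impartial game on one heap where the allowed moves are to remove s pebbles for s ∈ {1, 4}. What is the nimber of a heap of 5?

Compute g(0), g(1), … for moves {1, 4}:
g(0) = mex{} = 0
g(1) = mex{0} = 1
g(2) = mex{1} = 0
g(3) = mex{0} = 1
g(4) = mex{0,1} = 2
g(5) = mex{1,2} = 0
So g(5) = 0.

0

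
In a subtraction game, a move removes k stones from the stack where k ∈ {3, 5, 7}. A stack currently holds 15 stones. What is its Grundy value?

1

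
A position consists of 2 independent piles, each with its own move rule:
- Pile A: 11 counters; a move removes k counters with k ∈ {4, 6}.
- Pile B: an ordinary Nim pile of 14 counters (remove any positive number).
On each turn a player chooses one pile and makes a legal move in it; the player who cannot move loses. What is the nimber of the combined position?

14

For pile A, compute g(0), g(1), … with moves {4, 6}:
g(0) = mex{} = 0
g(1) = mex{} = 0
g(2) = mex{} = 0
g(3) = mex{} = 0
g(4) = mex{0} = 1
g(5) = mex{0} = 1
g(6) = mex{0} = 1
g(7) = mex{0} = 1
g(8) = mex{0,1} = 2
g(9) = mex{0,1} = 2
g(10) = mex{1} = 0
g(11) = mex{1} = 0
So g(11) = 0.
Pile B is a plain Nim pile of size 14, so its Grundy value is 14.
By the Sprague-Grundy theorem, the Grundy value of a sum of independent games is the XOR of the component values.
Combined value = 0 XOR 14 = 14.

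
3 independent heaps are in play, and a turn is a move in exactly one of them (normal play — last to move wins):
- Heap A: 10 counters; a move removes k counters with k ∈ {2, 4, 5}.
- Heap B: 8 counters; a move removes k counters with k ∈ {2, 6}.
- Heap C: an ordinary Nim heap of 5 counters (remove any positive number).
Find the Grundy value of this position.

4

Grundy values for heap A (subtraction set {2, 4, 5}):
k:     0  1  2  3  4  5  6  7  8  9 10
g(k):  0  0  1  1  2  2  3  0  0  1  1
So g(10) = 1.
Grundy values for heap B (subtraction set {2, 6}):
g(0) = mex{} = 0
g(1) = mex{} = 0
g(2) = mex{0} = 1
g(3) = mex{0} = 1
g(4) = mex{1} = 0
g(5) = mex{1} = 0
g(6) = mex{0} = 1
g(7) = mex{0} = 1
g(8) = mex{1} = 0
So g(8) = 0.
Heap C is a plain Nim heap of size 5, so its Grundy value is 5.
By the Sprague-Grundy theorem, the Grundy value of a sum of independent games is the XOR of the component values.
Combined value = 1 ⊕ 0 ⊕ 5 = 4.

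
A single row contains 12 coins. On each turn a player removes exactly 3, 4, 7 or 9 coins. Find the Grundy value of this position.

0

Build the Grundy sequence with g(k) = mex{g(k−s) : s ∈ {3, 4, 7, 9}, s ≤ k}:
k:     0  1  2  3  4  5  6  7  8  9 10 11 12
g(k):  0  0  0  1  1  1  2  2  2  3  3  3  0
So g(12) = 0.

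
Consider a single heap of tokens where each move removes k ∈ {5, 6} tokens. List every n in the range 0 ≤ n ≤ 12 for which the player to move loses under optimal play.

0, 1, 2, 3, 4, 11, 12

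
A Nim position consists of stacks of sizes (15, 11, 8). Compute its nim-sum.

Nim-sum: 15 ⊕ 11 ⊕ 8 = 12.

12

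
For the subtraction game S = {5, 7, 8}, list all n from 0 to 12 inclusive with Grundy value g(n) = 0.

Build the Grundy sequence with g(k) = mex{g(k−s) : s ∈ {5, 7, 8}, s ≤ k}:
k:     0  1  2  3  4  5  6  7  8  9 10 11 12
g(k):  0  0  0  0  0  1  1  1  1  1  2  2  2
The P-positions (g = 0) in 0..12 are 0, 1, 2, 3, 4.

0, 1, 2, 3, 4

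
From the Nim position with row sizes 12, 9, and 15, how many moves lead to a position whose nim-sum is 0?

Write each in binary and XOR column by column:
  1100  (12)
  1001  (9)
  1111  (15)
  ----
  1010  (10)
The overall nim-sum is X = 10. A row of size p has a winning move iff p XOR X < p (reduce it to p XOR X).
  12: 12 XOR 10 = 6 < 12 — winning move (to 6).
  9: 9 XOR 10 = 3 < 9 — winning move (to 3).
  15: 15 XOR 10 = 5 < 15 — winning move (to 5).
That gives 3 winning moves.

3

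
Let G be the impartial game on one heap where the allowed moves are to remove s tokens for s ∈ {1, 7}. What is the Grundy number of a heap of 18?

0

Grundy values for subtraction set {1, 7}:
k:     0  1  2  3  4  5  6  7  8  9 10 11 12 13 14 15 16 17 18
g(k):  0  1  0  1  0  1  0  1  0  1  0  1  0  1  0  1  0  1  0
So g(18) = 0.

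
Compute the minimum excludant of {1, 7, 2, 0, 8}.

The values 0, 1, 2 are all present; 3 is the first non-negative integer missing from the set.

3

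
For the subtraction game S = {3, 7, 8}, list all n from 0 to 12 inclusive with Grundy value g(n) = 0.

0, 1, 2, 6, 11, 12

Compute g(0), g(1), … for moves {3, 7, 8}:
k:     0  1  2  3  4  5  6  7  8  9 10 11 12
g(k):  0  0  0  1  1  1  0  2  2  1  3  0  0
The P-positions (g = 0) in 0..12 are 0, 1, 2, 6, 11, 12.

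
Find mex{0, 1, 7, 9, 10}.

2

The values 0, 1 are all present; 2 is the first non-negative integer missing from the set.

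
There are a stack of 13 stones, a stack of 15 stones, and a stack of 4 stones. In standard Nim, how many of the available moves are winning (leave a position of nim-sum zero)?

3

In binary:
  1101  (13)
  1111  (15)
  0100  (4)
  ----
  0110  (6)
The overall nim-sum is X = 6. A stack of size p has a winning move iff p XOR X < p (reduce it to p XOR X).
  13: 13 XOR 6 = 11 < 13 — winning move (to 11).
  15: 15 XOR 6 = 9 < 15 — winning move (to 9).
  4: 4 XOR 6 = 2 < 4 — winning move (to 2).
That gives 3 winning moves.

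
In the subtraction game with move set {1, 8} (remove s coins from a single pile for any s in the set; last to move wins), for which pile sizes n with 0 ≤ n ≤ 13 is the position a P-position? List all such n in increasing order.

Compute g(0), g(1), … for moves {1, 8}:
k:     0  1  2  3  4  5  6  7  8  9 10 11 12 13
g(k):  0  1  0  1  0  1  0  1  2  0  1  0  1  0
The P-positions (g = 0) in 0..13 are 0, 2, 4, 6, 9, 11, 13.

0, 2, 4, 6, 9, 11, 13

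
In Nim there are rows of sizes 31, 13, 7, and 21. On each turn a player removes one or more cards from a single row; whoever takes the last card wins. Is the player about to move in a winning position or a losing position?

Nim-sum: 31 ^ 13 ^ 7 ^ 21 = 0.
The nim-sum is 0, so this is a P-position: the player to move is in a losing position under optimal play.

Losing position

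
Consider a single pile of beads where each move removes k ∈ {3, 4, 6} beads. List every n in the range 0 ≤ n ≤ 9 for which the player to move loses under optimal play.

0, 1, 2, 9

Grundy values for subtraction set {3, 4, 6}:
g(0) = mex{} = 0
g(1) = mex{} = 0
g(2) = mex{} = 0
g(3) = mex{0} = 1
g(4) = mex{0} = 1
g(5) = mex{0} = 1
g(6) = mex{0,1} = 2
g(7) = mex{0,1} = 2
g(8) = mex{0,1} = 2
g(9) = mex{1,2} = 0
The P-positions (g = 0) in 0..9 are 0, 1, 2, 9.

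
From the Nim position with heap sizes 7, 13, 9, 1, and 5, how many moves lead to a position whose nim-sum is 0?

Nim-sum: 7 XOR 13 XOR 9 XOR 1 XOR 5 = 7.
The overall nim-sum is X = 7. A heap of size p has a winning move iff p XOR X < p (reduce it to p XOR X).
  7: 7 XOR 7 = 0 < 7 — winning move (to 0).
  13: 13 XOR 7 = 10 < 13 — winning move (to 10).
  9: 9 XOR 7 = 14 ≥ 9 — no move.
  1: 1 XOR 7 = 6 ≥ 1 — no move.
  5: 5 XOR 7 = 2 < 5 — winning move (to 2).
That gives 3 winning moves.

3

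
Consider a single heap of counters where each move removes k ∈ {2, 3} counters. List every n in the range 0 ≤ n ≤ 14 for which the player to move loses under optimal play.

0, 1, 5, 6, 10, 11

Grundy values for subtraction set {2, 3}:
g(0) = mex{} = 0
g(1) = mex{} = 0
g(2) = mex{0} = 1
g(3) = mex{0} = 1
g(4) = mex{0,1} = 2
g(5) = mex{1} = 0
g(6) = mex{1,2} = 0
g(7) = mex{0,2} = 1
g(8) = mex{0} = 1
g(9) = mex{0,1} = 2
g(10) = mex{1} = 0
g(11) = mex{1,2} = 0
g(12) = mex{0,2} = 1
g(13) = mex{0} = 1
g(14) = mex{0,1} = 2
The P-positions (g = 0) in 0..14 are 0, 1, 5, 6, 10, 11.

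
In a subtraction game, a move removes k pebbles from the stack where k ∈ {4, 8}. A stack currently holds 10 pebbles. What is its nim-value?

2

Build the Grundy sequence with g(k) = mex{g(k−s) : s ∈ {4, 8}, s ≤ k}:
k:     0  1  2  3  4  5  6  7  8  9 10
g(k):  0  0  0  0  1  1  1  1  2  2  2
So g(10) = 2.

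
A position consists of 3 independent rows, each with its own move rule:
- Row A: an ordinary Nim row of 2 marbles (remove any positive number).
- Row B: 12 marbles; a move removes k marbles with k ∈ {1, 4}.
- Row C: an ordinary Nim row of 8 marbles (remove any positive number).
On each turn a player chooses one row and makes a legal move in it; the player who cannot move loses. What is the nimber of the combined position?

10

Row A is a plain Nim row of size 2, so its Grundy value is 2.
Build the Grundy sequence for row B with g(k) = mex{g(k−s) : s ∈ {1, 4}, s ≤ k}:
g(0) = mex{} = 0
g(1) = mex{0} = 1
g(2) = mex{1} = 0
g(3) = mex{0} = 1
g(4) = mex{0,1} = 2
g(5) = mex{1,2} = 0
g(6) = mex{0} = 1
g(7) = mex{1} = 0
g(8) = mex{0,2} = 1
g(9) = mex{0,1} = 2
g(10) = mex{1,2} = 0
g(11) = mex{0} = 1
g(12) = mex{1} = 0
So g(12) = 0.
Row C is a plain Nim row of size 8, so its Grundy value is 8.
By the Sprague-Grundy theorem, the Grundy value of a sum of independent games is the XOR of the component values.
Combined value = 2 ⊕ 0 ⊕ 8 = 10.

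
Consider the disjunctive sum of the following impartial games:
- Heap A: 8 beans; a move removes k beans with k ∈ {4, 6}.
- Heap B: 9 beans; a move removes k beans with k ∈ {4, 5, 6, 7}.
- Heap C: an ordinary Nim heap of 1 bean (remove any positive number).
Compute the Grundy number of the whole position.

1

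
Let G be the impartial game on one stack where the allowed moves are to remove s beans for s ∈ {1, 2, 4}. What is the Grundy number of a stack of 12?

0

Build the Grundy sequence with g(k) = mex{g(k−s) : s ∈ {1, 2, 4}, s ≤ k}:
g(0) = mex{} = 0
g(1) = mex{0} = 1
g(2) = mex{0,1} = 2
g(3) = mex{1,2} = 0
g(4) = mex{0,2} = 1
g(5) = mex{0,1} = 2
g(6) = mex{1,2} = 0
g(7) = mex{0,2} = 1
g(8) = mex{0,1} = 2
g(9) = mex{1,2} = 0
g(10) = mex{0,2} = 1
g(11) = mex{0,1} = 2
g(12) = mex{1,2} = 0
So g(12) = 0.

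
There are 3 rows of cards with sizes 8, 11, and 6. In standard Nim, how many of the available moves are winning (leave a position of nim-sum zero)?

1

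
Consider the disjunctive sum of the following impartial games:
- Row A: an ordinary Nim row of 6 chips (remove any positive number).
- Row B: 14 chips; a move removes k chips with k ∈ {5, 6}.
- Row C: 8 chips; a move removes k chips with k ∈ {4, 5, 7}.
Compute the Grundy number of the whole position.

Row A is a plain Nim row of size 6, so its Grundy value is 6.
Build the Grundy sequence for row B with g(k) = mex{g(k−s) : s ∈ {5, 6}, s ≤ k}:
k:     0  1  2  3  4  5  6  7  8  9 10 11 12 13 14
g(k):  0  0  0  0  0  1  1  1  1  1  2  0  0  0  0
So g(14) = 0.
Grundy values for row C (subtraction set {4, 5, 7}):
g(0) = mex{} = 0
g(1) = mex{} = 0
g(2) = mex{} = 0
g(3) = mex{} = 0
g(4) = mex{0} = 1
g(5) = mex{0} = 1
g(6) = mex{0} = 1
g(7) = mex{0} = 1
g(8) = mex{0,1} = 2
So g(8) = 2.
By the Sprague-Grundy theorem, the Grundy value of a sum of independent games is the XOR of the component values.
Combined value = 6 XOR 0 XOR 2 = 4.

4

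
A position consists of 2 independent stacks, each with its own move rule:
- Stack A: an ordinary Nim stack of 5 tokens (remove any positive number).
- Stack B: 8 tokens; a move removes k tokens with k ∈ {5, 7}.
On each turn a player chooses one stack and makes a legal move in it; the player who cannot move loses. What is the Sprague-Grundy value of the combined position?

Stack A is a plain Nim stack of size 5, so its Grundy value is 5.
For stack B, compute g(0), g(1), … with moves {5, 7}:
k:     0  1  2  3  4  5  6  7  8
g(k):  0  0  0  0  0  1  1  1  1
So g(8) = 1.
By the Sprague-Grundy theorem, the Grundy value of a sum of independent games is the XOR of the component values.
Combined value = 5 ⊕ 1 = 4.

4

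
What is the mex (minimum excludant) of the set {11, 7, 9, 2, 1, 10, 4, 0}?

3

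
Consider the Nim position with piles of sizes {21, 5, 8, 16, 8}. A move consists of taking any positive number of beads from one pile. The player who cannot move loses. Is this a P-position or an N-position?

In binary:
  10101  (21)
  00101  (5)
  01000  (8)
  10000  (16)
  01000  (8)
  -----
  00000  (0)
The nim-sum is 0, so this is a P-position: the player to move is in a losing position under optimal play.

P-position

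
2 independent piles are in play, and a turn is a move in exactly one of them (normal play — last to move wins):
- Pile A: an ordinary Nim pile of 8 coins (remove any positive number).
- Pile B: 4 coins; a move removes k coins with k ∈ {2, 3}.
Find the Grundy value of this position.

10

Pile A is a plain Nim pile of size 8, so its Grundy value is 8.
Grundy values for pile B (subtraction set {2, 3}):
g(0) = mex{} = 0
g(1) = mex{} = 0
g(2) = mex{0} = 1
g(3) = mex{0} = 1
g(4) = mex{0,1} = 2
So g(4) = 2.
By the Sprague-Grundy theorem, the Grundy value of a sum of independent games is the XOR of the component values.
Combined value = 8 XOR 2 = 10.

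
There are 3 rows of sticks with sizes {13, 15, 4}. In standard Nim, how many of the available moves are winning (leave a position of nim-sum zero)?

3

In binary:
  1101  (13)
  1111  (15)
  0100  (4)
  ----
  0110  (6)
The overall nim-sum is X = 6. A row of size p has a winning move iff p XOR X < p (reduce it to p XOR X).
  13: 13 XOR 6 = 11 < 13 — winning move (to 11).
  15: 15 XOR 6 = 9 < 15 — winning move (to 9).
  4: 4 XOR 6 = 2 < 4 — winning move (to 2).
That gives 3 winning moves.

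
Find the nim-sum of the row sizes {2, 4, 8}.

14

Nim-sum: 2 ⊕ 4 ⊕ 8 = 14.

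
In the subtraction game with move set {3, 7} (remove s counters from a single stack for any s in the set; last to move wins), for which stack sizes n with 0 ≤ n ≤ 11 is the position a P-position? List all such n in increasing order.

0, 1, 2, 6, 10, 11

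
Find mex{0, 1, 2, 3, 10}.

4

The values 0, 1, 2, 3 are all present; 4 is the first non-negative integer missing from the set.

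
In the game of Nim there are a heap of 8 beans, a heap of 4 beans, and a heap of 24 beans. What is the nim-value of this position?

Bitwise XOR of the heap sizes:
  01000  (8)
  00100  (4)
  11000  (24)
  -----
  10100  (20)

20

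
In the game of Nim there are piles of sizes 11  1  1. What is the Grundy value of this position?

11

Compute the nim-sum pairwise:
11 ^ 1 = 10
10 ^ 1 = 11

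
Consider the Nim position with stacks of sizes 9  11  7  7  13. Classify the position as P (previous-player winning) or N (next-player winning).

Compute the nim-sum pairwise:
9 ^ 11 = 2
2 ^ 7 = 5
5 ^ 7 = 2
2 ^ 13 = 15
The nim-sum is 15 ≠ 0, so this is an N-position: the player to move can win.

N-position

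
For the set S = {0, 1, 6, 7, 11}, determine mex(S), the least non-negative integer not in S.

2

The values 0, 1 are all present; 2 is the first non-negative integer missing from the set.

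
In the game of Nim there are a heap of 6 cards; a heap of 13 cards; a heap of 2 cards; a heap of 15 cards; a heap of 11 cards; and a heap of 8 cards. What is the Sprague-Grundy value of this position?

Nim-sum: 6 ⊕ 13 ⊕ 2 ⊕ 15 ⊕ 11 ⊕ 8 = 5.

5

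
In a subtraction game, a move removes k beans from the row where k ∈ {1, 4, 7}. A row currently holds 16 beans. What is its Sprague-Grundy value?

0

Build the Grundy sequence with g(k) = mex{g(k−s) : s ∈ {1, 4, 7}, s ≤ k}:
k:     0  1  2  3  4  5  6  7  8  9 10 11 12 13 14 15 16
g(k):  0  1  0  1  2  0  1  2  0  1  0  1  2  0  1  2  0
So g(16) = 0.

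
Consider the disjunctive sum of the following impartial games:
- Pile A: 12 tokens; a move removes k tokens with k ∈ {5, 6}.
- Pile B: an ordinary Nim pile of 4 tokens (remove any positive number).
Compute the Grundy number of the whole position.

For pile A, compute g(0), g(1), … with moves {5, 6}:
g(0) = mex{} = 0
g(1) = mex{} = 0
g(2) = mex{} = 0
g(3) = mex{} = 0
g(4) = mex{} = 0
g(5) = mex{0} = 1
g(6) = mex{0} = 1
g(7) = mex{0} = 1
g(8) = mex{0} = 1
g(9) = mex{0} = 1
g(10) = mex{0,1} = 2
g(11) = mex{1} = 0
g(12) = mex{1} = 0
So g(12) = 0.
Pile B is a plain Nim pile of size 4, so its Grundy value is 4.
By the Sprague-Grundy theorem, the Grundy value of a sum of independent games is the XOR of the component values.
Combined value = 0 XOR 4 = 4.

4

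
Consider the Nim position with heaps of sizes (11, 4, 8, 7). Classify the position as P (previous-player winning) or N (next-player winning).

P-position

Bitwise XOR of the heap sizes:
  1011  (11)
  0100  (4)
  1000  (8)
  0111  (7)
  ----
  0000  (0)
The nim-sum is 0, so this is a P-position: the player to move is in a losing position under optimal play.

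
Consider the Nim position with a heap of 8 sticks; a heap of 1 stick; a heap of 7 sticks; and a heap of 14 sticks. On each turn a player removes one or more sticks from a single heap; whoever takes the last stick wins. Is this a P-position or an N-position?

P-position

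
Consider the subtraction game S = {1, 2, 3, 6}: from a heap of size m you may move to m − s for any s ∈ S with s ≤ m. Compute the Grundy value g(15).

3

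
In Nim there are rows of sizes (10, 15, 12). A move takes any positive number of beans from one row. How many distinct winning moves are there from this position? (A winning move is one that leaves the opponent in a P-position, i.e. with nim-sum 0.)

3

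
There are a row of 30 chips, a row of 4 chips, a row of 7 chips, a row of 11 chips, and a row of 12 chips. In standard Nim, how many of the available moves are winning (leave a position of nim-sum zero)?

1

Write each in binary and XOR column by column:
  11110  (30)
  00100  (4)
  00111  (7)
  01011  (11)
  01100  (12)
  -----
  11010  (26)
The overall nim-sum is X = 26. A row of size p has a winning move iff p XOR X < p (reduce it to p XOR X).
  30: 30 XOR 26 = 4 < 30 — winning move (to 4).
  4: 4 XOR 26 = 30 ≥ 4 — no move.
  7: 7 XOR 26 = 29 ≥ 7 — no move.
  11: 11 XOR 26 = 17 ≥ 11 — no move.
  12: 12 XOR 26 = 22 ≥ 12 — no move.
That gives 1 winning move.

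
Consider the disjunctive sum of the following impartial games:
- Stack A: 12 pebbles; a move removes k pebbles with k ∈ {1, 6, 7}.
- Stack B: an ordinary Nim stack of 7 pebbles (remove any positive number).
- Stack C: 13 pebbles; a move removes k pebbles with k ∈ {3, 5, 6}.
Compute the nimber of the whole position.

6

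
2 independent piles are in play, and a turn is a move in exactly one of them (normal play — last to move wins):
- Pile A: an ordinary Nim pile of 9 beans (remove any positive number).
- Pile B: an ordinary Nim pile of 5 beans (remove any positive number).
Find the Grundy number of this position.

Pile A is a plain Nim pile of size 9, so its Grundy value is 9.
Pile B is a plain Nim pile of size 5, so its Grundy value is 5.
By the Sprague-Grundy theorem, the Grundy value of a sum of independent games is the XOR of the component values.
Combined value = 9 ⊕ 5 = 12.

12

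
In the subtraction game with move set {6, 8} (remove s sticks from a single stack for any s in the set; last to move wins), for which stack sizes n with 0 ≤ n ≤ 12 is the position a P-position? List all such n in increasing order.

0, 1, 2, 3, 4, 5

Compute g(0), g(1), … for moves {6, 8}:
k:     0  1  2  3  4  5  6  7  8  9 10 11 12
g(k):  0  0  0  0  0  0  1  1  1  1  1  1  2
The P-positions (g = 0) in 0..12 are 0, 1, 2, 3, 4, 5.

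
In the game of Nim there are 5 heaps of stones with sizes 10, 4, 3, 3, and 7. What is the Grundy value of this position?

Nim-sum: 10 XOR 4 XOR 3 XOR 3 XOR 7 = 9.

9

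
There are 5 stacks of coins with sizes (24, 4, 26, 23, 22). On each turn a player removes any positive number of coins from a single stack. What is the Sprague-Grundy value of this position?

In binary:
  11000  (24)
  00100  (4)
  11010  (26)
  10111  (23)
  10110  (22)
  -----
  00111  (7)

7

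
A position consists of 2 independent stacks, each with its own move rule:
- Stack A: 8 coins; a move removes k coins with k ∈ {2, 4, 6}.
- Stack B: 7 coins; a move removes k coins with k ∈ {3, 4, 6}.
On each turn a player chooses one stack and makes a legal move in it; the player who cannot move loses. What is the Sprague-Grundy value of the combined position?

2

For stack A, compute g(0), g(1), … with moves {2, 4, 6}:
g(0) = mex{} = 0
g(1) = mex{} = 0
g(2) = mex{0} = 1
g(3) = mex{0} = 1
g(4) = mex{0,1} = 2
g(5) = mex{0,1} = 2
g(6) = mex{0,1,2} = 3
g(7) = mex{0,1,2} = 3
g(8) = mex{1,2,3} = 0
So g(8) = 0.
Build the Grundy sequence for stack B with g(k) = mex{g(k−s) : s ∈ {3, 4, 6}, s ≤ k}:
k:     0  1  2  3  4  5  6  7
g(k):  0  0  0  1  1  1  2  2
So g(7) = 2.
The value of a disjunctive sum is the nim-sum of the parts.
Combined value = 0 ⊕ 2 = 2.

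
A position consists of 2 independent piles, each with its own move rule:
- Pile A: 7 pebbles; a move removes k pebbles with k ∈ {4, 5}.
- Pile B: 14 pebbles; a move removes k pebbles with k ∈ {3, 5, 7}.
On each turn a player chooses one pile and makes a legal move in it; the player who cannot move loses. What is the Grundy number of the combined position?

Build the Grundy sequence for pile A with g(k) = mex{g(k−s) : s ∈ {4, 5}, s ≤ k}:
k:     0  1  2  3  4  5  6  7
g(k):  0  0  0  0  1  1  1  1
So g(7) = 1.
Grundy values for pile B (subtraction set {3, 5, 7}):
k:     0  1  2  3  4  5  6  7  8  9 10 11 12 13 14
g(k):  0  0  0  1  1  1  2  2  2  3  0  0  0  1  1
So g(14) = 1.
The value of a disjunctive sum is the nim-sum of the parts.
Combined value = 1 XOR 1 = 0.

0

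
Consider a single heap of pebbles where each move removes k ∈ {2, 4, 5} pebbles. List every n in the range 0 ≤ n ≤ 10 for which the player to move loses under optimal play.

Grundy values for subtraction set {2, 4, 5}:
g(0) = mex{} = 0
g(1) = mex{} = 0
g(2) = mex{0} = 1
g(3) = mex{0} = 1
g(4) = mex{0,1} = 2
g(5) = mex{0,1} = 2
g(6) = mex{0,1,2} = 3
g(7) = mex{1,2} = 0
g(8) = mex{1,2,3} = 0
g(9) = mex{0,2} = 1
g(10) = mex{0,2,3} = 1
The P-positions (g = 0) in 0..10 are 0, 1, 7, 8.

0, 1, 7, 8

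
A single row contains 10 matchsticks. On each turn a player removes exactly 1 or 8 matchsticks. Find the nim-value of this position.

Build the Grundy sequence with g(k) = mex{g(k−s) : s ∈ {1, 8}, s ≤ k}:
g(0) = mex{} = 0
g(1) = mex{0} = 1
g(2) = mex{1} = 0
g(3) = mex{0} = 1
g(4) = mex{1} = 0
g(5) = mex{0} = 1
g(6) = mex{1} = 0
g(7) = mex{0} = 1
g(8) = mex{0,1} = 2
g(9) = mex{1,2} = 0
g(10) = mex{0} = 1
So g(10) = 1.

1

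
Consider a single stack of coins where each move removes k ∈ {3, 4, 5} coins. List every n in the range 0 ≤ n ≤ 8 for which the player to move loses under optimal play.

0, 1, 2, 8

Grundy values for subtraction set {3, 4, 5}:
g(0) = mex{} = 0
g(1) = mex{} = 0
g(2) = mex{} = 0
g(3) = mex{0} = 1
g(4) = mex{0} = 1
g(5) = mex{0} = 1
g(6) = mex{0,1} = 2
g(7) = mex{0,1} = 2
g(8) = mex{1} = 0
The P-positions (g = 0) in 0..8 are 0, 1, 2, 8.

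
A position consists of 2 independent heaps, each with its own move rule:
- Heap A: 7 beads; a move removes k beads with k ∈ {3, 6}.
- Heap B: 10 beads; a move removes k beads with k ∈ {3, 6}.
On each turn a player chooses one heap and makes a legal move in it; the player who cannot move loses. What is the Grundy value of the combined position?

Grundy values for heap A (subtraction set {3, 6}):
k:     0  1  2  3  4  5  6  7
g(k):  0  0  0  1  1  1  2  2
So g(7) = 2.
Grundy values for heap B (subtraction set {3, 6}):
g(0) = mex{} = 0
g(1) = mex{} = 0
g(2) = mex{} = 0
g(3) = mex{0} = 1
g(4) = mex{0} = 1
g(5) = mex{0} = 1
g(6) = mex{0,1} = 2
g(7) = mex{0,1} = 2
g(8) = mex{0,1} = 2
g(9) = mex{1,2} = 0
g(10) = mex{1,2} = 0
So g(10) = 0.
By the Sprague-Grundy theorem, the Grundy value of a sum of independent games is the XOR of the component values.
Combined value = 2 XOR 0 = 2.

2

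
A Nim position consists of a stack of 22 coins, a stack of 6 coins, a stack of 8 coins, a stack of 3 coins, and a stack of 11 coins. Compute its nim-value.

16

Compute the nim-sum pairwise:
22 XOR 6 = 16
16 XOR 8 = 24
24 XOR 3 = 27
27 XOR 11 = 16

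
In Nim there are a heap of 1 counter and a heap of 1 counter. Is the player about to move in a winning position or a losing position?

Compute the nim-sum pairwise:
1 XOR 1 = 0
The nim-sum is 0, so this is a P-position: the player to move is in a losing position under optimal play.

Losing position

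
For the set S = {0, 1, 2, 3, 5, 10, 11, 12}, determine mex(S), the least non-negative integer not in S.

4

The values 0, 1, 2, 3 are all present; 4 is the first non-negative integer missing from the set.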